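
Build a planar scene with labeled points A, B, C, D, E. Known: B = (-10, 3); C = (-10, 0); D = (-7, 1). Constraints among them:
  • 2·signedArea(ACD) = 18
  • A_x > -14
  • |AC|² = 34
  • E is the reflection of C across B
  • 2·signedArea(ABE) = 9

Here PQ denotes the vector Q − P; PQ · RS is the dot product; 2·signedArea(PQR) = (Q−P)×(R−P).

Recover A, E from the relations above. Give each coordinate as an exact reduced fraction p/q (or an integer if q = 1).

A = (-13, 5)
E = (-10, 6)

1. E_x = -10  [E is the reflection of C across B]
2. E_y = 6  [E is the reflection of C across B]
   → E = (-10, 6)
3. A_x = -13  [2·signedArea(ABE) = 9 ∩ 2·signedArea(ACD) = 18]
4. A_y = 5  [2·signedArea(ABE) = 9 ∩ 2·signedArea(ACD) = 18]
   → A = (-13, 5)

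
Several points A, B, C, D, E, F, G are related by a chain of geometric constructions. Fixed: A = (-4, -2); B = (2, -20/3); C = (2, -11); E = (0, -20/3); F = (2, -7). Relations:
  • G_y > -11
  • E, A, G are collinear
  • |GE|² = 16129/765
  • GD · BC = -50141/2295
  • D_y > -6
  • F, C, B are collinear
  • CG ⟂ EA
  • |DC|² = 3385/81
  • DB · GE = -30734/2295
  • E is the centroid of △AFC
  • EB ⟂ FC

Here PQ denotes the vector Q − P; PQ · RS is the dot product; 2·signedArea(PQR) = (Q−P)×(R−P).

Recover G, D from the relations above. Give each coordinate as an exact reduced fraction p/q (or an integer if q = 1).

D = (-2/3, -46/9)
G = (254/85, -863/85)

1. G_x = 254/85  [E, A, G are collinear ∩ CG ⟂ EA]
2. G_y = -863/85  [E, A, G are collinear ∩ CG ⟂ EA]
   → G = (254/85, -863/85)
3. D_x = -2/3  [DB · GE = -30734/2295 ∩ GD · BC = -50141/2295]
4. D_y = -46/9  [DB · GE = -30734/2295 ∩ GD · BC = -50141/2295]
   → D = (-2/3, -46/9)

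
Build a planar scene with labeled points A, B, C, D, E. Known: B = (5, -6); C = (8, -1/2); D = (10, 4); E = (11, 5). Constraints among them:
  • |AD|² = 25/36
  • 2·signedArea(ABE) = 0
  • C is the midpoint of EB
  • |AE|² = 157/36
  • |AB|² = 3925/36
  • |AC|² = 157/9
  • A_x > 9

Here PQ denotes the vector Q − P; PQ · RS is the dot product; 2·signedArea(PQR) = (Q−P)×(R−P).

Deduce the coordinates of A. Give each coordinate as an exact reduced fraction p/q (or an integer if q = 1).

1. A_x = 10  [line -11·x + 6·y + 91 = 0 ∩ |AC|² = 157/9]
2. A_y = 19/6  [line -11·x + 6·y + 91 = 0 ∩ |AC|² = 157/9]
   → A = (10, 19/6)

A = (10, 19/6)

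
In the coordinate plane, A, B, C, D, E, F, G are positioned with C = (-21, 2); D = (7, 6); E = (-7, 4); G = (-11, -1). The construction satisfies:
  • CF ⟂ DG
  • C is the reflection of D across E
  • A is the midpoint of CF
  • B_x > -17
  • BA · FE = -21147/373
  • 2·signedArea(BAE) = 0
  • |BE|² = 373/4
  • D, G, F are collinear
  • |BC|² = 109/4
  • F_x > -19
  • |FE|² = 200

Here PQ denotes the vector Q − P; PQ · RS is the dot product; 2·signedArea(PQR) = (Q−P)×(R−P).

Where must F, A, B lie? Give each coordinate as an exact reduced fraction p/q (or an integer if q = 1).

A = (-7399/373, -370/373)
B = (-16, 1/2)
F = (-6965/373, -1486/373)

1. F_x = -6965/373  [D, G, F are collinear ∩ CF ⟂ DG]
2. F_y = -1486/373  [D, G, F are collinear ∩ CF ⟂ DG]
   → F = (-6965/373, -1486/373)
3. A_x = -7399/373  [A is the midpoint of CF]
4. A_y = -370/373  [A is the midpoint of CF]
   → A = (-7399/373, -370/373)
5. B_x = -16  [2·signedArea(BAE) = 0 ∩ BA · FE = -21147/373]
6. B_y = 1/2  [2·signedArea(BAE) = 0 ∩ BA · FE = -21147/373]
   → B = (-16, 1/2)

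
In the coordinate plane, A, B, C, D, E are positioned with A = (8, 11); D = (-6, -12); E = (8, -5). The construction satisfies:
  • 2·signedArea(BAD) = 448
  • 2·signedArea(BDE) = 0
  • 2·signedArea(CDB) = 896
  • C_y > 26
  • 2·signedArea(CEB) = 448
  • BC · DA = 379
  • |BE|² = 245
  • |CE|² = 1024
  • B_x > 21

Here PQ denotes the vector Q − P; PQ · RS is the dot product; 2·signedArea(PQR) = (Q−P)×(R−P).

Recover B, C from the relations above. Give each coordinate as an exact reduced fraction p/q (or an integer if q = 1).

B = (22, 2)
C = (8, 27)

1. B_x = 22  [2·signedArea(BDE) = 0 ∩ 2·signedArea(BAD) = 448]
2. B_y = 2  [2·signedArea(BDE) = 0 ∩ 2·signedArea(BAD) = 448]
   → B = (22, 2)
3. C_x = 8  [2·signedArea(CEB) = 448 ∩ BC · DA = 379]
4. C_y = 27  [2·signedArea(CEB) = 448 ∩ BC · DA = 379]
   → C = (8, 27)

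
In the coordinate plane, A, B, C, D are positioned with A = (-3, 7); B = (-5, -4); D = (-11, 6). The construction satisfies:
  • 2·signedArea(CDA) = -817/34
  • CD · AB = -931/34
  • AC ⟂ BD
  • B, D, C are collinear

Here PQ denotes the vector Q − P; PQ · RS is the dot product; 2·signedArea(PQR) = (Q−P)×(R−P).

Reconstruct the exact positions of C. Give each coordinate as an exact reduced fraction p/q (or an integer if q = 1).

1. C_x = -317/34  [B, D, C are collinear ∩ AC ⟂ BD]
2. C_y = 109/34  [B, D, C are collinear ∩ AC ⟂ BD]
   → C = (-317/34, 109/34)

C = (-317/34, 109/34)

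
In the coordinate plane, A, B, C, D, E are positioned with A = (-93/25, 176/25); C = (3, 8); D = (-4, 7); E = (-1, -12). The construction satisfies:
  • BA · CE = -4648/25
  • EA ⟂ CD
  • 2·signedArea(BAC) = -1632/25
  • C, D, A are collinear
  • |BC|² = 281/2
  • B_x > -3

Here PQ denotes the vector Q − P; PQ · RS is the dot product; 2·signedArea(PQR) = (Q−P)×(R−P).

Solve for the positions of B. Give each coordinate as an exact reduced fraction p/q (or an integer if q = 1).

B = (-5/2, -5/2)

1. B_x = -5/2  [2·signedArea(BAC) = -1632/25 ∩ BA · CE = -4648/25]
2. B_y = -5/2  [2·signedArea(BAC) = -1632/25 ∩ BA · CE = -4648/25]
   → B = (-5/2, -5/2)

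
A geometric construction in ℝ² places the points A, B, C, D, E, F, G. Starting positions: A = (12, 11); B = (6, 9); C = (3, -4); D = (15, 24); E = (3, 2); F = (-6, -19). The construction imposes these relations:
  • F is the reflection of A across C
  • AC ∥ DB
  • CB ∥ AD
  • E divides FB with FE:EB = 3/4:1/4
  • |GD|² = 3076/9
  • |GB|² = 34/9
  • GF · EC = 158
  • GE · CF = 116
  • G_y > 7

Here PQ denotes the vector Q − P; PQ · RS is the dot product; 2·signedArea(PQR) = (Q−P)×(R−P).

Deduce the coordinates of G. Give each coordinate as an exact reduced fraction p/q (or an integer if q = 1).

G = (7, 22/3)

1. G_x = 7  [GE · CF = 116 ∩ GF · EC = 158]
2. G_y = 22/3  [GE · CF = 116 ∩ GF · EC = 158]
   → G = (7, 22/3)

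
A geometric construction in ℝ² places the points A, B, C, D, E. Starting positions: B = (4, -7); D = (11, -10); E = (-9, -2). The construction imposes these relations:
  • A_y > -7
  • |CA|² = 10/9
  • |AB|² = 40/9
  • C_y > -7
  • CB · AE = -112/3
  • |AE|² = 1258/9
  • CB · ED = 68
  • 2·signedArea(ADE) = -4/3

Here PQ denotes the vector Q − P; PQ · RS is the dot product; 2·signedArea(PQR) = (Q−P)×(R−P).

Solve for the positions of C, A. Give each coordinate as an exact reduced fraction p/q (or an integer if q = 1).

A = (2, -19/3)
C = (1, -6)

1. A_x = 2  [line -8·x + -20·y + -332/3 = 0 ∩ |AB|² = 40/9]
2. A_y = -19/3  [line -8·x + -20·y + -332/3 = 0 ∩ |AB|² = 40/9]
   → A = (2, -19/3)
3. C_x = 1  [CB · ED = 68 ∩ CB · AE = -112/3]
4. C_y = -6  [CB · ED = 68 ∩ CB · AE = -112/3]
   → C = (1, -6)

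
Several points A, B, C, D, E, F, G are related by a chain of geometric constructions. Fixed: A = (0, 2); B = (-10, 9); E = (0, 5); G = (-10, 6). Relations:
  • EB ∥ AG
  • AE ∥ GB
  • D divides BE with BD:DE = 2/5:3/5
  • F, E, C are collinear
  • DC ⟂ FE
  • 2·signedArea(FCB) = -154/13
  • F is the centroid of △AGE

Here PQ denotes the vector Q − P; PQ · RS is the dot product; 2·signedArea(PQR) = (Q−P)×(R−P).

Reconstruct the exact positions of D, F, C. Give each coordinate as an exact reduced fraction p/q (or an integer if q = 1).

1. D_x = -6  [D divides BE with BD:DE = 2/5:3/5]
2. D_y = 37/5  [D divides BE with BD:DE = 2/5:3/5]
   → D = (-6, 37/5)
3. F_x = -10/3  [F is the centroid of △AGE]
4. F_y = 13/3  [F is the centroid of △AGE]
   → F = (-10/3, 13/3)
5. C_x = -69/13  [F, E, C are collinear ∩ DC ⟂ FE]
6. C_y = 256/65  [F, E, C are collinear ∩ DC ⟂ FE]
   → C = (-69/13, 256/65)

C = (-69/13, 256/65)
D = (-6, 37/5)
F = (-10/3, 13/3)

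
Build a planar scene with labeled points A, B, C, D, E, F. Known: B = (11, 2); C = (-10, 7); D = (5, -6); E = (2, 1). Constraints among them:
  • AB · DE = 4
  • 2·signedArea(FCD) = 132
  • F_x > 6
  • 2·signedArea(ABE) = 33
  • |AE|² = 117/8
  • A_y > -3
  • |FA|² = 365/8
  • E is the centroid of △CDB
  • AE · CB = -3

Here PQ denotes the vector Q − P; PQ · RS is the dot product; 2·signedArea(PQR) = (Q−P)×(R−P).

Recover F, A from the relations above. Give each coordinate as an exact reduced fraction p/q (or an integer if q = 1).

1. A_x = 5/4  [AE · CB = -3 ∩ AB · DE = 4]
2. A_y = -11/4  [AE · CB = -3 ∩ AB · DE = 4]
   → A = (5/4, -11/4)
3. F_x = 13/2  [line 13·x + 15·y + -107 = 0 ∩ |FA|² = 365/8]
4. F_y = 3/2  [line 13·x + 15·y + -107 = 0 ∩ |FA|² = 365/8]
   → F = (13/2, 3/2)

A = (5/4, -11/4)
F = (13/2, 3/2)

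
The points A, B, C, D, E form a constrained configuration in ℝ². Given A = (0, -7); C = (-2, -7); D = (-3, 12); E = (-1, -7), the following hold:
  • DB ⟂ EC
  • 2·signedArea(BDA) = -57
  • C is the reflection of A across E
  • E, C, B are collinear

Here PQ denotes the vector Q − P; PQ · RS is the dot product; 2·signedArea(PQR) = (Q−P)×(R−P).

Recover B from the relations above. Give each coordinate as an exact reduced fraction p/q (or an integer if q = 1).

B = (-3, -7)

1. B_x = -3  [E, C, B are collinear ∩ DB ⟂ EC]
2. B_y = -7  [E, C, B are collinear ∩ DB ⟂ EC]
   → B = (-3, -7)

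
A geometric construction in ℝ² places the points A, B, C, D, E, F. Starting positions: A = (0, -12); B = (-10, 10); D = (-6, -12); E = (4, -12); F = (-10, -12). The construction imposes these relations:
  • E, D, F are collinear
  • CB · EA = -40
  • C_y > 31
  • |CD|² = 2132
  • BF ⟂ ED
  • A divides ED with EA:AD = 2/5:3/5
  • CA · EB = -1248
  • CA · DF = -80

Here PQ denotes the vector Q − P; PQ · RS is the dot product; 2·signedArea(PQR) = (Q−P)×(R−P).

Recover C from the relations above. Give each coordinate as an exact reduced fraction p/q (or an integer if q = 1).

C = (-20, 32)

1. C_x = -20  [CB · EA = -40 ∩ CA · EB = -1248]
2. C_y = 32  [CB · EA = -40 ∩ CA · EB = -1248]
   → C = (-20, 32)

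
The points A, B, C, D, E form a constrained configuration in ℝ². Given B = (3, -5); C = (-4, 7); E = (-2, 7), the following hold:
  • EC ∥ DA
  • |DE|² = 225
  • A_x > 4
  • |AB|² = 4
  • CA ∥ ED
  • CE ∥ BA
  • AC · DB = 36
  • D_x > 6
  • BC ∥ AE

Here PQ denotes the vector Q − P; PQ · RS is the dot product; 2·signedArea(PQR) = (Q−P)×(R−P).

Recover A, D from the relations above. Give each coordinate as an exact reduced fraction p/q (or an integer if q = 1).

1. A_x = 5  [BC ∥ AE ∩ CE ∥ BA]
2. A_y = -5  [BC ∥ AE ∩ CE ∥ BA]
   → A = (5, -5)
3. D_x = 7  [EC ∥ DA ∩ CA ∥ ED]
4. D_y = -5  [EC ∥ DA ∩ CA ∥ ED]
   → D = (7, -5)

A = (5, -5)
D = (7, -5)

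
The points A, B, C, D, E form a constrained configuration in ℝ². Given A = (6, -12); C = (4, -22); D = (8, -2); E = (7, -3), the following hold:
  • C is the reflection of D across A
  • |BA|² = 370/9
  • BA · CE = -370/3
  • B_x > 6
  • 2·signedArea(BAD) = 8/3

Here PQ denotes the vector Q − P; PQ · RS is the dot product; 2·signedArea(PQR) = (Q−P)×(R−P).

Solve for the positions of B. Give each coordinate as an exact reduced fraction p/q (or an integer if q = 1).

1. B_x = 7  [2·signedArea(BAD) = 8/3 ∩ BA · CE = -370/3]
2. B_y = -17/3  [2·signedArea(BAD) = 8/3 ∩ BA · CE = -370/3]
   → B = (7, -17/3)

B = (7, -17/3)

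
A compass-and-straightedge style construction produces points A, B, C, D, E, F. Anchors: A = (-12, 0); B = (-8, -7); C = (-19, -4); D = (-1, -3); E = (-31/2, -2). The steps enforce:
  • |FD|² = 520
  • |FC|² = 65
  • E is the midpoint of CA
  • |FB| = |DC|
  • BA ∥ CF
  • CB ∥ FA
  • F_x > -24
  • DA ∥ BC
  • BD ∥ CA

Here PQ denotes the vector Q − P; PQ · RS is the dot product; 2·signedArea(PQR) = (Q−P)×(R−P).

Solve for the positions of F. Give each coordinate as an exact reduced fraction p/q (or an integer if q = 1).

1. F_x = -23  [CB ∥ FA ∩ BA ∥ CF]
2. F_y = 3  [CB ∥ FA ∩ BA ∥ CF]
   → F = (-23, 3)

F = (-23, 3)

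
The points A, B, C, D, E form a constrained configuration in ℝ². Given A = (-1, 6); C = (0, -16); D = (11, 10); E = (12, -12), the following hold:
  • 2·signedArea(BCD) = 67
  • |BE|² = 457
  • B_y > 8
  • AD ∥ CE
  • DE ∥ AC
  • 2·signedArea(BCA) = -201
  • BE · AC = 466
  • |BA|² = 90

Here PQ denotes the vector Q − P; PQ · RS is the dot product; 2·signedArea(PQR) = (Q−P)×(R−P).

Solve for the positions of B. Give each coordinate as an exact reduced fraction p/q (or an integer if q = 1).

B = (8, 9)

1. B_x = 8  [2·signedArea(BCA) = -201 ∩ 2·signedArea(BCD) = 67]
2. B_y = 9  [2·signedArea(BCA) = -201 ∩ 2·signedArea(BCD) = 67]
   → B = (8, 9)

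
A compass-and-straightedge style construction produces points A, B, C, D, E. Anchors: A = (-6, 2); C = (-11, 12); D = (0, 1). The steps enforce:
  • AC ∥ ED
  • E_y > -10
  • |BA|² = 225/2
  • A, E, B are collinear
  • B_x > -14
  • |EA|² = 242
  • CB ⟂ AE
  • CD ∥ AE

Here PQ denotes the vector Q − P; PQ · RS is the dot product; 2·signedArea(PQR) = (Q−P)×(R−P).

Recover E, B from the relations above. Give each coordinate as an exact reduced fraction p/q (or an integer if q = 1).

B = (-27/2, 19/2)
E = (5, -9)

1. E_x = 5  [AC ∥ ED ∩ CD ∥ AE]
2. E_y = -9  [AC ∥ ED ∩ CD ∥ AE]
   → E = (5, -9)
3. B_x = -27/2  [A, E, B are collinear ∩ CB ⟂ AE]
4. B_y = 19/2  [A, E, B are collinear ∩ CB ⟂ AE]
   → B = (-27/2, 19/2)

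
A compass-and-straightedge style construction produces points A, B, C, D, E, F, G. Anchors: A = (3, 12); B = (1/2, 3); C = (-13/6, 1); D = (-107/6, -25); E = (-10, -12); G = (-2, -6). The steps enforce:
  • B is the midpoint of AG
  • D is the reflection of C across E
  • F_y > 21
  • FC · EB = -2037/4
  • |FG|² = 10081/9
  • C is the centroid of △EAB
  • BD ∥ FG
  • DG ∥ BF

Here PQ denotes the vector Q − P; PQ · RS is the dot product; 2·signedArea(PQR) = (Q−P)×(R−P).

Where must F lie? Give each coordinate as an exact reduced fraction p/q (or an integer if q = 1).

1. F_x = 49/3  [BD ∥ FG ∩ DG ∥ BF]
2. F_y = 22  [BD ∥ FG ∩ DG ∥ BF]
   → F = (49/3, 22)

F = (49/3, 22)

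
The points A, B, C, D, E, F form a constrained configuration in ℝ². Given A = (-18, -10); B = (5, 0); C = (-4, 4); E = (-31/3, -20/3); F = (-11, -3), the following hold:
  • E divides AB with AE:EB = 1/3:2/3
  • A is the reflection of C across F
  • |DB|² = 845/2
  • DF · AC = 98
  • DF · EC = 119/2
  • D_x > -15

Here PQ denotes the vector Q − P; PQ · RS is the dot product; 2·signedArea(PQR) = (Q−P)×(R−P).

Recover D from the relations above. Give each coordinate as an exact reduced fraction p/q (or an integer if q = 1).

D = (-29/2, -13/2)

1. D_x = -29/2  [DF · AC = 98 ∩ DF · EC = 119/2]
2. D_y = -13/2  [DF · AC = 98 ∩ DF · EC = 119/2]
   → D = (-29/2, -13/2)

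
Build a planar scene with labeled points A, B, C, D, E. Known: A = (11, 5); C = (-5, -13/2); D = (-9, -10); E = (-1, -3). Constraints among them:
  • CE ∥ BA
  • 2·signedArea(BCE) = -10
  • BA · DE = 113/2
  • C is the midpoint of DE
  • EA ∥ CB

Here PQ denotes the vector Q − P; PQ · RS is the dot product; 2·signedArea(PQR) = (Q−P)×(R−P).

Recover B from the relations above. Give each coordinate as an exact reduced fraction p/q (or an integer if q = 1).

1. B_x = 7  [CE ∥ BA ∩ EA ∥ CB]
2. B_y = 3/2  [CE ∥ BA ∩ EA ∥ CB]
   → B = (7, 3/2)

B = (7, 3/2)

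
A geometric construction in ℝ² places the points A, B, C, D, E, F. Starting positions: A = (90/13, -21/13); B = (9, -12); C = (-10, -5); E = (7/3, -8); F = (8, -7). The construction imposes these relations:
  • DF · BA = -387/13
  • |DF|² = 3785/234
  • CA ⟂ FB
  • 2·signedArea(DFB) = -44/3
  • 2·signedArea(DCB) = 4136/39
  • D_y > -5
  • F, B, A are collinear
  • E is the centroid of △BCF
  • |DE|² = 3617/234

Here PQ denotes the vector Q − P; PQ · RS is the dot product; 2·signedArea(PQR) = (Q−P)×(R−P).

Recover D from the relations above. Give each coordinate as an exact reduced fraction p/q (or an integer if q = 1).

1. D_x = 361/78  [2·signedArea(DFB) = -44/3 ∩ 2·signedArea(DCB) = 4136/39]
2. D_y = -125/26  [2·signedArea(DFB) = -44/3 ∩ 2·signedArea(DCB) = 4136/39]
   → D = (361/78, -125/26)

D = (361/78, -125/26)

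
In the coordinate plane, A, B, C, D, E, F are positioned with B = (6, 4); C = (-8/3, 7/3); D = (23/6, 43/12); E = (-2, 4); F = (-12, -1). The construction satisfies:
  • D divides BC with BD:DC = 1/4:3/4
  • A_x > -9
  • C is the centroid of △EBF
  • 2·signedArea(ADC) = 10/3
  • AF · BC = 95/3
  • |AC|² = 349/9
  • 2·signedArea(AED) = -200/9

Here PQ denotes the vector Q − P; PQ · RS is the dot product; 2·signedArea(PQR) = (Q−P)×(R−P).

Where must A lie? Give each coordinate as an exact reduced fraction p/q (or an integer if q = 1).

1. A_x = -26/3  [2·signedArea(AED) = -200/9 ∩ 2·signedArea(ADC) = 10/3]
2. A_y = 2/3  [2·signedArea(AED) = -200/9 ∩ 2·signedArea(ADC) = 10/3]
   → A = (-26/3, 2/3)

A = (-26/3, 2/3)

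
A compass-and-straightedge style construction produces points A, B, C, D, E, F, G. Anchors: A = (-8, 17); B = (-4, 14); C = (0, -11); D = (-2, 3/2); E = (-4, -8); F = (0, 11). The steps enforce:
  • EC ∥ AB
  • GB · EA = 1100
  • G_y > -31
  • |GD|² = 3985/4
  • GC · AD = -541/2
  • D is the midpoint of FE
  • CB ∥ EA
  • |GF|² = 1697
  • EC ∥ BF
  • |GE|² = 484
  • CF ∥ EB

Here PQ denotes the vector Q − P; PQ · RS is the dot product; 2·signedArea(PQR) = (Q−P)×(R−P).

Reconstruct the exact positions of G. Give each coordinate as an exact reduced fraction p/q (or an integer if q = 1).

1. G_x = -4  [GB · EA = 1100 ∩ GC · AD = -541/2]
2. G_y = -30  [GB · EA = 1100 ∩ GC · AD = -541/2]
   → G = (-4, -30)

G = (-4, -30)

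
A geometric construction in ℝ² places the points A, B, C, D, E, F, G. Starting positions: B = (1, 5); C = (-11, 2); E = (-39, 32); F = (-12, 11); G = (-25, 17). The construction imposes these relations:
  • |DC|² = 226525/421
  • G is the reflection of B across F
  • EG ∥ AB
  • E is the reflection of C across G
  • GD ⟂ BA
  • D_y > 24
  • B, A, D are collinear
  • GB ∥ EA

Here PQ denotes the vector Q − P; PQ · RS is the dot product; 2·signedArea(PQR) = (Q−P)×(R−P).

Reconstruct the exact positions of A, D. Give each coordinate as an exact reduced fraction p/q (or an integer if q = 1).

A = (-13, 20)
D = (-7195/421, 10265/421)

1. A_x = -13  [EG ∥ AB ∩ GB ∥ EA]
2. A_y = 20  [EG ∥ AB ∩ GB ∥ EA]
   → A = (-13, 20)
3. D_x = -7195/421  [B, A, D are collinear ∩ GD ⟂ BA]
4. D_y = 10265/421  [B, A, D are collinear ∩ GD ⟂ BA]
   → D = (-7195/421, 10265/421)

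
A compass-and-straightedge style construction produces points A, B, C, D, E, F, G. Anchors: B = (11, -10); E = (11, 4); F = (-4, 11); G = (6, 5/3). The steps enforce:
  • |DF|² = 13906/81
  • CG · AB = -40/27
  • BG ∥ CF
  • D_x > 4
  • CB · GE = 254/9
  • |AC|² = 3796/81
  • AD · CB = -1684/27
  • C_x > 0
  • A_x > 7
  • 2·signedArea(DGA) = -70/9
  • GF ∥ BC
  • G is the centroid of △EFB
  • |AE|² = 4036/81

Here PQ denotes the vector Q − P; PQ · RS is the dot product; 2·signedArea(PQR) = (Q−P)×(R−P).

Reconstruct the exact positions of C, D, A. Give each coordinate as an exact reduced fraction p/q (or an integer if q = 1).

1. C_x = 1  [BG ∥ CF ∩ GF ∥ BC]
2. C_y = -2/3  [BG ∥ CF ∩ GF ∥ BC]
   → C = (1, -2/3)
3. A_x = 23/3  [line -5·x + -7/3·y + 895/27 = 0 ∩ |AE|² = 4036/81]
4. A_y = -20/9  [line -5·x + -7/3·y + 895/27 = 0 ∩ |AE|² = 4036/81]
   → A = (23/3, -20/9)
5. D_x = 13/3  [2·signedArea(DGA) = -70/9 ∩ AD · CB = -1684/27]
6. D_y = 8/9  [2·signedArea(DGA) = -70/9 ∩ AD · CB = -1684/27]
   → D = (13/3, 8/9)

A = (23/3, -20/9)
C = (1, -2/3)
D = (13/3, 8/9)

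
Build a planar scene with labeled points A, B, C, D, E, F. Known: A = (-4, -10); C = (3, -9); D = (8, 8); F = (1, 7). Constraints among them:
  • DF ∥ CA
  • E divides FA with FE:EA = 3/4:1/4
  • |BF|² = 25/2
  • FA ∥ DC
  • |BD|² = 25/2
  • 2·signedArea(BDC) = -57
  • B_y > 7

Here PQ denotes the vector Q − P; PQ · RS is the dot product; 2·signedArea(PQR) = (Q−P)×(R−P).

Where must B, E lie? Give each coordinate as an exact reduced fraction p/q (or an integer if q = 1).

B = (9/2, 15/2)
E = (-11/4, -23/4)

1. B_x = 9/2  [line 17·x + -5·y + -39 = 0 ∩ |BF|² = 25/2]
2. B_y = 15/2  [line 17·x + -5·y + -39 = 0 ∩ |BF|² = 25/2]
   → B = (9/2, 15/2)
3. E_x = -11/4  [E divides FA with FE:EA = 3/4:1/4]
4. E_y = -23/4  [E divides FA with FE:EA = 3/4:1/4]
   → E = (-11/4, -23/4)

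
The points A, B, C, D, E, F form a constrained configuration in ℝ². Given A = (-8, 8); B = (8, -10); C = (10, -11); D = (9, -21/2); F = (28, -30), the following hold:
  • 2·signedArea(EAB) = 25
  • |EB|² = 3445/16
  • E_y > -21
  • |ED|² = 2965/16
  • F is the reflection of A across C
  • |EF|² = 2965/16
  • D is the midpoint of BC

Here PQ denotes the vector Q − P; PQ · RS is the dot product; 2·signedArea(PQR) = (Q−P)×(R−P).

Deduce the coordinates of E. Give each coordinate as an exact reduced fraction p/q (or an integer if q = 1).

E = (37/2, -81/4)

1. E_x = 37/2  [line 18·x + 16·y + -9 = 0 ∩ |EF|² = 2965/16]
2. E_y = -81/4  [line 18·x + 16·y + -9 = 0 ∩ |EF|² = 2965/16]
   → E = (37/2, -81/4)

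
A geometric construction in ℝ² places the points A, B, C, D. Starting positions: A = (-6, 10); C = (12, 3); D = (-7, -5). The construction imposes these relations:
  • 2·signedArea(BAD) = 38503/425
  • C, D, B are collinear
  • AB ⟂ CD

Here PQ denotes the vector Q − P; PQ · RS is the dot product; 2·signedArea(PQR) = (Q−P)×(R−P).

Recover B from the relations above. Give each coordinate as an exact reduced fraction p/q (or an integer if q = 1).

1. B_x = -334/425  [C, D, B are collinear ∩ AB ⟂ CD]
2. B_y = -1013/425  [C, D, B are collinear ∩ AB ⟂ CD]
   → B = (-334/425, -1013/425)

B = (-334/425, -1013/425)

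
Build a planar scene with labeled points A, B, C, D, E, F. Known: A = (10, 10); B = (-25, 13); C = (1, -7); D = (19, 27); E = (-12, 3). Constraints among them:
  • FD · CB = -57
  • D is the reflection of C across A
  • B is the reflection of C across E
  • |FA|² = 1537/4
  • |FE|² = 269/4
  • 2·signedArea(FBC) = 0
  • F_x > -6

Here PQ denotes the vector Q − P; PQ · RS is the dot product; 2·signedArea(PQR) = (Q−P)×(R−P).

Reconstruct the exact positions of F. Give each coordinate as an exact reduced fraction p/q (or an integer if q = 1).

1. F_x = -11/2  [2·signedArea(FBC) = 0 ∩ FD · CB = -57]
2. F_y = -2  [2·signedArea(FBC) = 0 ∩ FD · CB = -57]
   → F = (-11/2, -2)

F = (-11/2, -2)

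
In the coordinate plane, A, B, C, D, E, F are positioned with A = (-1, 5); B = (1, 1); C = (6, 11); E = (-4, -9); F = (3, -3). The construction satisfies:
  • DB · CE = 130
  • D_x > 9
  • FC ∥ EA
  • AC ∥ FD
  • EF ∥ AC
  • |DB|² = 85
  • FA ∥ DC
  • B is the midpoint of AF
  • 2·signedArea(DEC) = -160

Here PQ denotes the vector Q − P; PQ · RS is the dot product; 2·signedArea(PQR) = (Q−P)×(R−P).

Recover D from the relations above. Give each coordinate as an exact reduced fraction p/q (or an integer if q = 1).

D = (10, 3)

1. D_x = 10  [FA ∥ DC ∩ AC ∥ FD]
2. D_y = 3  [FA ∥ DC ∩ AC ∥ FD]
   → D = (10, 3)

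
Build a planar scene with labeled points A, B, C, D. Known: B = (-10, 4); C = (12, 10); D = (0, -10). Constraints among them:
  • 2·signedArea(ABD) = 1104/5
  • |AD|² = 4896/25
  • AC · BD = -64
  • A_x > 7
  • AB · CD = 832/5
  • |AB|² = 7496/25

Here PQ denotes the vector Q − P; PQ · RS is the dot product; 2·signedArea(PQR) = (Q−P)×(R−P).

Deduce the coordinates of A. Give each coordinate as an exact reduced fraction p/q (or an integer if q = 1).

1. A_x = 36/5  [2·signedArea(ABD) = 1104/5 ∩ AB · CD = 832/5]
2. A_y = 2  [2·signedArea(ABD) = 1104/5 ∩ AB · CD = 832/5]
   → A = (36/5, 2)

A = (36/5, 2)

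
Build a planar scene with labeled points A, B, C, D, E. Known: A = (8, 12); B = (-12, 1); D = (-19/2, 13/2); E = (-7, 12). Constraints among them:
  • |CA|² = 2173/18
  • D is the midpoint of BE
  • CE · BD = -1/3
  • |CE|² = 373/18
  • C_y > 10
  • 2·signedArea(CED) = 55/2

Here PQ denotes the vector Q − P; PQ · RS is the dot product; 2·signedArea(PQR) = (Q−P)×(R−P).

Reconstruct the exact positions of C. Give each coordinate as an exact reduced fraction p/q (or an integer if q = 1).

C = (-17/6, 61/6)

1. C_x = -17/6  [2·signedArea(CED) = 55/2 ∩ CE · BD = -1/3]
2. C_y = 61/6  [2·signedArea(CED) = 55/2 ∩ CE · BD = -1/3]
   → C = (-17/6, 61/6)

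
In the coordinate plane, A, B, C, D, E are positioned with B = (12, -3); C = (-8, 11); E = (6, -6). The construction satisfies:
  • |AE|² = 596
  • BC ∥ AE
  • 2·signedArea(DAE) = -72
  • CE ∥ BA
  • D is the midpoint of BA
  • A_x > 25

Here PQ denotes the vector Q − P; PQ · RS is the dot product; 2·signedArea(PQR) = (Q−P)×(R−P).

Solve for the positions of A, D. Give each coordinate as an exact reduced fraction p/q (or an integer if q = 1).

A = (26, -20)
D = (19, -23/2)

1. A_x = 26  [BC ∥ AE ∩ CE ∥ BA]
2. A_y = -20  [BC ∥ AE ∩ CE ∥ BA]
   → A = (26, -20)
3. D_x = 19  [D is the midpoint of BA]
4. D_y = -23/2  [D is the midpoint of BA]
   → D = (19, -23/2)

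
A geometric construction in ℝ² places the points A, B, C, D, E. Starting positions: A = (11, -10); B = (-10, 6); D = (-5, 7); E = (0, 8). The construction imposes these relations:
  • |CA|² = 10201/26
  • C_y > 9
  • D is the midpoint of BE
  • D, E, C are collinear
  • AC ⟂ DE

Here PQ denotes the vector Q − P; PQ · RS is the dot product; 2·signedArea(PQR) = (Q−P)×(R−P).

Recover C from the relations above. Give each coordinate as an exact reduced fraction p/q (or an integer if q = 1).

C = (185/26, 245/26)

1. C_x = 185/26  [D, E, C are collinear ∩ AC ⟂ DE]
2. C_y = 245/26  [D, E, C are collinear ∩ AC ⟂ DE]
   → C = (185/26, 245/26)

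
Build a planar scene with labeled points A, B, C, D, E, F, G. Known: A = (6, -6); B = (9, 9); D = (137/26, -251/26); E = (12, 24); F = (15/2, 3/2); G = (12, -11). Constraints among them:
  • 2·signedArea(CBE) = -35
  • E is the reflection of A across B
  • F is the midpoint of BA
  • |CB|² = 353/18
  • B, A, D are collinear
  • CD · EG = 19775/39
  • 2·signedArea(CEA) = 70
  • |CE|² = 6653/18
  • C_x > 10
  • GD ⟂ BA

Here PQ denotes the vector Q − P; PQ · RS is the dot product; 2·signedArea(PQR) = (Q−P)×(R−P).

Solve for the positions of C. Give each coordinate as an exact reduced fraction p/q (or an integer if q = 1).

1. C_x = 21/2  [2·signedArea(CBE) = -35 ∩ CD · EG = 19775/39]
2. C_y = 29/6  [2·signedArea(CBE) = -35 ∩ CD · EG = 19775/39]
   → C = (21/2, 29/6)

C = (21/2, 29/6)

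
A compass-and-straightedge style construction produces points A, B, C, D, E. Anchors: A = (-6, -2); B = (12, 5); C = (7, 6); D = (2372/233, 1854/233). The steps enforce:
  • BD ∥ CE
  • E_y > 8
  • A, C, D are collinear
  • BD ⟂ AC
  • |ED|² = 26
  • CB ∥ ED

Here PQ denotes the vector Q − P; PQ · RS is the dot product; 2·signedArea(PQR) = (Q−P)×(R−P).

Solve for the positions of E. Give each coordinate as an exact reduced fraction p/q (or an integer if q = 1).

1. E_x = 1207/233  [CB ∥ ED ∩ BD ∥ CE]
2. E_y = 2087/233  [CB ∥ ED ∩ BD ∥ CE]
   → E = (1207/233, 2087/233)

E = (1207/233, 2087/233)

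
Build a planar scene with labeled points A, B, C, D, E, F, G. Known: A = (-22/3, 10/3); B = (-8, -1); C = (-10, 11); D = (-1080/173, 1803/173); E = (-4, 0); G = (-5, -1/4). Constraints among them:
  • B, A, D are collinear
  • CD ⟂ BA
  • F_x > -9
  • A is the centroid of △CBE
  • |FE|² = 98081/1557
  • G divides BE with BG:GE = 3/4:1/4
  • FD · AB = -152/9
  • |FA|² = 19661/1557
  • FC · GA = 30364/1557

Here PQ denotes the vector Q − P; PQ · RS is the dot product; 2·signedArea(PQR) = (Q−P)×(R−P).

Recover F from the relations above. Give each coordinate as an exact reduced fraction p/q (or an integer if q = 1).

1. F_x = -1398/173  [FC · GA = 30364/1557 ∩ FD · AB = -152/9]
2. F_y = 3533/519  [FC · GA = 30364/1557 ∩ FD · AB = -152/9]
   → F = (-1398/173, 3533/519)

F = (-1398/173, 3533/519)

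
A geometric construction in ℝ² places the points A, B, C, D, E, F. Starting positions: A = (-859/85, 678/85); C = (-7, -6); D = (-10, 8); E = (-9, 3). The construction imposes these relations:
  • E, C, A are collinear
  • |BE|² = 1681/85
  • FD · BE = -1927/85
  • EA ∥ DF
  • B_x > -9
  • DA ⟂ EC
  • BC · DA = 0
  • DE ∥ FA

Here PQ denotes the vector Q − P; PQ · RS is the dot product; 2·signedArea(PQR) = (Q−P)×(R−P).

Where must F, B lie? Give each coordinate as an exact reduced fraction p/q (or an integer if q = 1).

B = (-683/85, -114/85)
F = (-944/85, 1103/85)

1. F_x = -944/85  [DE ∥ FA ∩ EA ∥ DF]
2. F_y = 1103/85  [DE ∥ FA ∩ EA ∥ DF]
   → F = (-944/85, 1103/85)
3. B_x = -683/85  [BC · DA = 0 ∩ FD · BE = -1927/85]
4. B_y = -114/85  [BC · DA = 0 ∩ FD · BE = -1927/85]
   → B = (-683/85, -114/85)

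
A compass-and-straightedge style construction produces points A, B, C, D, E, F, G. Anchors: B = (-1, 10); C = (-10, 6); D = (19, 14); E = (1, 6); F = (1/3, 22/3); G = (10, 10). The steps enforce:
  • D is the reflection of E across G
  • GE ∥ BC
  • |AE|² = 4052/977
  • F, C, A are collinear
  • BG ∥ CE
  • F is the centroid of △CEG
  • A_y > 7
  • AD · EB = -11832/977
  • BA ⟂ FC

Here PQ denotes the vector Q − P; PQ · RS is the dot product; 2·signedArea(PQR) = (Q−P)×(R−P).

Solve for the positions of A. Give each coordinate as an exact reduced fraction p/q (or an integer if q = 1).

1. A_x = -625/977  [F, C, A are collinear ∩ BA ⟂ FC]
2. A_y = 7042/977  [F, C, A are collinear ∩ BA ⟂ FC]
   → A = (-625/977, 7042/977)

A = (-625/977, 7042/977)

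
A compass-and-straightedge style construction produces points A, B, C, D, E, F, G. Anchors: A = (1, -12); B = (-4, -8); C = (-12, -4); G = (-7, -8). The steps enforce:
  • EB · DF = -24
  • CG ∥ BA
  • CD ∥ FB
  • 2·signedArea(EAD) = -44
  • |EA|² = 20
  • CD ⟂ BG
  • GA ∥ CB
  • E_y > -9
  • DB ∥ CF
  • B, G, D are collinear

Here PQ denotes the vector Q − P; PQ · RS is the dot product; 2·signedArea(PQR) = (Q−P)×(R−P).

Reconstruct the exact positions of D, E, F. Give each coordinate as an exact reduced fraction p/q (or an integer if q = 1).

D = (-12, -8)
E = (-1, -8)
F = (-4, -4)

1. D_x = -12  [B, G, D are collinear ∩ CD ⟂ BG]
2. D_y = -8  [B, G, D are collinear ∩ CD ⟂ BG]
   → D = (-12, -8)
3. E_x = -1  [line -4·x + -13·y + -108 = 0 ∩ |EA|² = 20]
4. E_y = -8  [line -4·x + -13·y + -108 = 0 ∩ |EA|² = 20]
   → E = (-1, -8)
5. F_x = -4  [EB · DF = -24 ∩ DB ∥ CF]
6. F_y = -4  [EB · DF = -24 ∩ DB ∥ CF]
   → F = (-4, -4)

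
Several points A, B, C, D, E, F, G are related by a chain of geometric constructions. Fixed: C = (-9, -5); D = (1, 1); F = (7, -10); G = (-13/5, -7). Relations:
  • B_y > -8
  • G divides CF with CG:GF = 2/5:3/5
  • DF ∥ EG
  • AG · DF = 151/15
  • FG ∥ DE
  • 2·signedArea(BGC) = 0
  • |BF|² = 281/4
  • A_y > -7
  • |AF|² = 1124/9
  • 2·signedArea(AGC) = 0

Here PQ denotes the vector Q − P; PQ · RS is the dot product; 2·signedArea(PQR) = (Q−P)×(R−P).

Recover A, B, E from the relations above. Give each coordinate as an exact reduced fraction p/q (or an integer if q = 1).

1. A_x = -11/3  [2·signedArea(AGC) = 0 ∩ AG · DF = 151/15]
2. A_y = -20/3  [2·signedArea(AGC) = 0 ∩ AG · DF = 151/15]
   → A = (-11/3, -20/3)
3. B_x = -1  [line -2·x + -32/5·y + -50 = 0 ∩ |BF|² = 281/4]
4. B_y = -15/2  [line -2·x + -32/5·y + -50 = 0 ∩ |BF|² = 281/4]
   → B = (-1, -15/2)
5. E_x = -43/5  [DF ∥ EG ∩ FG ∥ DE]
6. E_y = 4  [DF ∥ EG ∩ FG ∥ DE]
   → E = (-43/5, 4)

A = (-11/3, -20/3)
B = (-1, -15/2)
E = (-43/5, 4)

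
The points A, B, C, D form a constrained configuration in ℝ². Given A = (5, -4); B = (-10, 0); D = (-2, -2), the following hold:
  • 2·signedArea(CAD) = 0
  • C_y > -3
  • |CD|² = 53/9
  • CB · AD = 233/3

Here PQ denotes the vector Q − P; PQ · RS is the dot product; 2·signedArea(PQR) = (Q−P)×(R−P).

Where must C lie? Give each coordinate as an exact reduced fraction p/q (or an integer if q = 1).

C = (1/3, -8/3)

1. C_x = 1/3  [2·signedArea(CAD) = 0 ∩ CB · AD = 233/3]
2. C_y = -8/3  [2·signedArea(CAD) = 0 ∩ CB · AD = 233/3]
   → C = (1/3, -8/3)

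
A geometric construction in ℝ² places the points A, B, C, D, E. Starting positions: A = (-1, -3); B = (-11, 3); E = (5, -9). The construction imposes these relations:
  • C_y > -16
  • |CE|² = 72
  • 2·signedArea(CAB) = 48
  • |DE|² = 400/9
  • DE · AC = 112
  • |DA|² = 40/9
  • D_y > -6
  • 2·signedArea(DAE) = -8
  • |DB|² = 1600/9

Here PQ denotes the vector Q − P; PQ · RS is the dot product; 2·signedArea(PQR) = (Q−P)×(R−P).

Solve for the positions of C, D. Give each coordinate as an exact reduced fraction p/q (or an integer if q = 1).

1. D_x = -1/3  [line 6·x + 6·y + 32 = 0 ∩ |DE|² = 400/9]
2. D_y = -5  [line 6·x + 6·y + 32 = 0 ∩ |DE|² = 400/9]
   → D = (-1/3, -5)
3. C_x = 11  [2·signedArea(CAB) = 48 ∩ DE · AC = 112]
4. C_y = -15  [2·signedArea(CAB) = 48 ∩ DE · AC = 112]
   → C = (11, -15)

C = (11, -15)
D = (-1/3, -5)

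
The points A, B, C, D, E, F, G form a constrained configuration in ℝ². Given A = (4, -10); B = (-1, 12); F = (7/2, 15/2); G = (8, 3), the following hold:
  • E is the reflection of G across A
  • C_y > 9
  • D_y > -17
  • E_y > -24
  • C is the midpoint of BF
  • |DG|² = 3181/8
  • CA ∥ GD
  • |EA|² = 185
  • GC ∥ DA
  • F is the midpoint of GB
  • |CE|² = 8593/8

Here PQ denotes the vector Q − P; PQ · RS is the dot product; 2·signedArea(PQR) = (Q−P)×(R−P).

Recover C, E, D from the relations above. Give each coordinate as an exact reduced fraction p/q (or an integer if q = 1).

C = (5/4, 39/4)
D = (43/4, -67/4)
E = (0, -23)

1. C_x = 5/4  [C is the midpoint of BF]
2. C_y = 39/4  [C is the midpoint of BF]
   → C = (5/4, 39/4)
3. E_x = 0  [E is the reflection of G across A]
4. E_y = -23  [E is the reflection of G across A]
   → E = (0, -23)
5. D_x = 43/4  [GC ∥ DA ∩ CA ∥ GD]
6. D_y = -67/4  [GC ∥ DA ∩ CA ∥ GD]
   → D = (43/4, -67/4)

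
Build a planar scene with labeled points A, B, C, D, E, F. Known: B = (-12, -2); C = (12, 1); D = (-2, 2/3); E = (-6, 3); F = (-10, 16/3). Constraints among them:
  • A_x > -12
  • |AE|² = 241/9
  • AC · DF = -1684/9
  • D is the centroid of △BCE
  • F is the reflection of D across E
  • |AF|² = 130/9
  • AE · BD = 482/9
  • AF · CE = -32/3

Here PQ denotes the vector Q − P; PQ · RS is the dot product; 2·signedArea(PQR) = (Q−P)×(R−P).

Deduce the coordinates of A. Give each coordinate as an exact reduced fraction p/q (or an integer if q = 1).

1. A_x = -11  [AF · CE = -32/3 ∩ AC · DF = -1684/9]
2. A_y = 5/3  [AF · CE = -32/3 ∩ AC · DF = -1684/9]
   → A = (-11, 5/3)

A = (-11, 5/3)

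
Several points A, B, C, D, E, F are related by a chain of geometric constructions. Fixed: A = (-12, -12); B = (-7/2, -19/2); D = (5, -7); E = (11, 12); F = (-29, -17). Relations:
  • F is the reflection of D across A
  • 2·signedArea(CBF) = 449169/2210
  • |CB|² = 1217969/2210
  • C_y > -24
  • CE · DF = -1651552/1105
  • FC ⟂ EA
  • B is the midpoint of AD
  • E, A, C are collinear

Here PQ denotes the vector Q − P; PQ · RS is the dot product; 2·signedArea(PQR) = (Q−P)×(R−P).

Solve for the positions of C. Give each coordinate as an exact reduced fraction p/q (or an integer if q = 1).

1. C_x = -25013/1105  [E, A, C are collinear ∩ FC ⟂ EA]
2. C_y = -25524/1105  [E, A, C are collinear ∩ FC ⟂ EA]
   → C = (-25013/1105, -25524/1105)

C = (-25013/1105, -25524/1105)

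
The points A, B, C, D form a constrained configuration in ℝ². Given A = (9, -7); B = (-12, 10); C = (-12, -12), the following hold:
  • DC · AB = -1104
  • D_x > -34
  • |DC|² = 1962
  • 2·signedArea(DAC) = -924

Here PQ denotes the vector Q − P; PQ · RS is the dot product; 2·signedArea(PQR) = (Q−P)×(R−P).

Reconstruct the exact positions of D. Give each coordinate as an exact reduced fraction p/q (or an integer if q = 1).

1. D_x = -33  [DC · AB = -1104 ∩ 2·signedArea(DAC) = -924]
2. D_y = 27  [DC · AB = -1104 ∩ 2·signedArea(DAC) = -924]
   → D = (-33, 27)

D = (-33, 27)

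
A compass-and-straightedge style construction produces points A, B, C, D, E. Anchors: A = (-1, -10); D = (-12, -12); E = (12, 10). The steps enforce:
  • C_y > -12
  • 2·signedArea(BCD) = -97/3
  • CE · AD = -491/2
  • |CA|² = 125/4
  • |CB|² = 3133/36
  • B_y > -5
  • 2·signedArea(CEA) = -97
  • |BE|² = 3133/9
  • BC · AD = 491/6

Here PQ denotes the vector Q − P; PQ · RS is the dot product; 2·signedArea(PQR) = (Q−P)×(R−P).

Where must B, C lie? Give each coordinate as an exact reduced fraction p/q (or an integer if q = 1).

B = (-1/3, -4)
C = (-13/2, -11)

1. C_x = -13/2  [CE · AD = -491/2 ∩ 2·signedArea(CEA) = -97]
2. C_y = -11  [CE · AD = -491/2 ∩ 2·signedArea(CEA) = -97]
   → C = (-13/2, -11)
3. B_x = -1/3  [2·signedArea(BCD) = -97/3 ∩ BC · AD = 491/6]
4. B_y = -4  [2·signedArea(BCD) = -97/3 ∩ BC · AD = 491/6]
   → B = (-1/3, -4)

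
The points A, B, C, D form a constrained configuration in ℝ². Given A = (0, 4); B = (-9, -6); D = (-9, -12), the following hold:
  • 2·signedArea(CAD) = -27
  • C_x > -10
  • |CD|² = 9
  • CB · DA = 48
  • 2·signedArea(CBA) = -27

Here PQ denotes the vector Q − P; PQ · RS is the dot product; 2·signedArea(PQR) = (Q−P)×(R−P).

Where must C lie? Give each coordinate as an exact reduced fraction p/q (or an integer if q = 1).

1. C_x = -9  [CB · DA = 48 ∩ 2·signedArea(CBA) = -27]
2. C_y = -9  [CB · DA = 48 ∩ 2·signedArea(CBA) = -27]
   → C = (-9, -9)

C = (-9, -9)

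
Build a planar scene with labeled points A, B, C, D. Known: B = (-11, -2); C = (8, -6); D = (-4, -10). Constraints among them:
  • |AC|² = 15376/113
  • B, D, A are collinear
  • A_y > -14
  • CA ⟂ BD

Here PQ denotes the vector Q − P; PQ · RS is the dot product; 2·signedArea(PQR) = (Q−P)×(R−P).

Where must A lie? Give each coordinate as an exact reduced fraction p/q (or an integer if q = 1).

A = (-88/113, -1546/113)

1. A_x = -88/113  [B, D, A are collinear ∩ CA ⟂ BD]
2. A_y = -1546/113  [B, D, A are collinear ∩ CA ⟂ BD]
   → A = (-88/113, -1546/113)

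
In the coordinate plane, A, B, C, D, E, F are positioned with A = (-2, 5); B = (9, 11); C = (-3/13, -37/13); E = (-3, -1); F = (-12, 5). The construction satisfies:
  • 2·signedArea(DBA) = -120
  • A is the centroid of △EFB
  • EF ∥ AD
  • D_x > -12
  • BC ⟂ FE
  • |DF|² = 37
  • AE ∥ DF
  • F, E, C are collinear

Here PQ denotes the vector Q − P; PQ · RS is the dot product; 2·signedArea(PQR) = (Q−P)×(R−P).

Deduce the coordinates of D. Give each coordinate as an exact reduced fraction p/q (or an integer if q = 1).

1. D_x = -11  [AE ∥ DF ∩ EF ∥ AD]
2. D_y = 11  [AE ∥ DF ∩ EF ∥ AD]
   → D = (-11, 11)

D = (-11, 11)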